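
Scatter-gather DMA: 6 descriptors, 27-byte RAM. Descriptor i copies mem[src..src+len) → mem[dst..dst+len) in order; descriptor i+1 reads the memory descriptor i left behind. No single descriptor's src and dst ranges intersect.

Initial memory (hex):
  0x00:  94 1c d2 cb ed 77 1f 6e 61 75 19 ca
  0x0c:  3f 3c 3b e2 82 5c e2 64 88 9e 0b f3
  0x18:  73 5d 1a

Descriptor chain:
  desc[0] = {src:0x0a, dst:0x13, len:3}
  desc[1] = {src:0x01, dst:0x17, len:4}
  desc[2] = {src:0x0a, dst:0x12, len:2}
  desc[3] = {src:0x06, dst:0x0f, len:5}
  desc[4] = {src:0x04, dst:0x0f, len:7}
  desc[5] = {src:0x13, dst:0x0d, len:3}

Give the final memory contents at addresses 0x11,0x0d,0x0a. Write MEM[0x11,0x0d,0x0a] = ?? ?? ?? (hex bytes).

  after D0: wrote 3B at 0x13 = 19ca3f
  after D1: wrote 4B at 0x17 = 1cd2cbed
  after D2: wrote 2B at 0x12 = 19ca
  after D3: wrote 5B at 0x0f = 1f6e617519
  after D4: wrote 7B at 0x0f = ed771f6e617519
  after D5: wrote 3B at 0x0d = 617519
query mem[0x11]=0x1f, mem[0x0d]=0x61, mem[0x0a]=0x19

MEM[0x11,0x0d,0x0a] = 1f 61 19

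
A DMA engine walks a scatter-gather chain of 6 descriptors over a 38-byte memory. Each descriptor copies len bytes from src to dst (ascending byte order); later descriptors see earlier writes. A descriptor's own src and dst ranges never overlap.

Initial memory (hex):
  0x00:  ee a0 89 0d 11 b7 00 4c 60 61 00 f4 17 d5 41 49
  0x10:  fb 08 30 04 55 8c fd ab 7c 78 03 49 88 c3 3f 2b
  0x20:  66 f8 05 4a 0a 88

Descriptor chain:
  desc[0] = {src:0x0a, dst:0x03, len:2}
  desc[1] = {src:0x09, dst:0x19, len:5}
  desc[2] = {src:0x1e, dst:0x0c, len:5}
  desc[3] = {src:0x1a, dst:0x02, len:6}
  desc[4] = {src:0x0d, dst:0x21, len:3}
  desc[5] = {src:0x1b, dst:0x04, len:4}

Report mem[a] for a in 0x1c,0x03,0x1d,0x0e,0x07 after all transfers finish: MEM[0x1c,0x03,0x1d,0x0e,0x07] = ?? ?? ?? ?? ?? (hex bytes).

[0] 0x0a->0x03 len=2 : 00 f4
[1] 0x09->0x19 len=5 : 61 00 f4 17 d5
[2] 0x1e->0x0c len=5 : 3f 2b 66 f8 05
[3] 0x1a->0x02 len=6 : 00 f4 17 d5 3f 2b
[4] 0x0d->0x21 len=3 : 2b 66 f8
[5] 0x1b->0x04 len=4 : f4 17 d5 3f
query mem[0x1c]=0x17, mem[0x03]=0xf4, mem[0x1d]=0xd5, mem[0x0e]=0x66, mem[0x07]=0x3f

MEM[0x1c,0x03,0x1d,0x0e,0x07] = 17 f4 d5 66 3f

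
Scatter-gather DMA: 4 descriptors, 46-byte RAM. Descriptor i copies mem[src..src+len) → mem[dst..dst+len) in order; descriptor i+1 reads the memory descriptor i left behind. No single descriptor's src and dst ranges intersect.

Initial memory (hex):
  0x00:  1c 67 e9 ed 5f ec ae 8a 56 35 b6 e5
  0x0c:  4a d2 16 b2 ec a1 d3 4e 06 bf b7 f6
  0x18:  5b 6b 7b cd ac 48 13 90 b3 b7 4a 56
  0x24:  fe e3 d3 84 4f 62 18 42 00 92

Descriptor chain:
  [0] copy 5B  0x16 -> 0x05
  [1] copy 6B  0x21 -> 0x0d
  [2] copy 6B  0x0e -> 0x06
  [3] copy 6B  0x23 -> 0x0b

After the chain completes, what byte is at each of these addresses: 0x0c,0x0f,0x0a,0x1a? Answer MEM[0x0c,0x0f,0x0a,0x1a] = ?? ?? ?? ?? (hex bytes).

  after D0: wrote 5B at 0x05 = b7f65b6b7b
  after D1: wrote 6B at 0x0d = b74a56fee3d3
  after D2: wrote 6B at 0x06 = 4a56fee3d34e
  after D3: wrote 6B at 0x0b = 56fee3d3844f
query mem[0x0c]=0xfe, mem[0x0f]=0x84, mem[0x0a]=0xd3, mem[0x1a]=0x7b

MEM[0x0c,0x0f,0x0a,0x1a] = fe 84 d3 7b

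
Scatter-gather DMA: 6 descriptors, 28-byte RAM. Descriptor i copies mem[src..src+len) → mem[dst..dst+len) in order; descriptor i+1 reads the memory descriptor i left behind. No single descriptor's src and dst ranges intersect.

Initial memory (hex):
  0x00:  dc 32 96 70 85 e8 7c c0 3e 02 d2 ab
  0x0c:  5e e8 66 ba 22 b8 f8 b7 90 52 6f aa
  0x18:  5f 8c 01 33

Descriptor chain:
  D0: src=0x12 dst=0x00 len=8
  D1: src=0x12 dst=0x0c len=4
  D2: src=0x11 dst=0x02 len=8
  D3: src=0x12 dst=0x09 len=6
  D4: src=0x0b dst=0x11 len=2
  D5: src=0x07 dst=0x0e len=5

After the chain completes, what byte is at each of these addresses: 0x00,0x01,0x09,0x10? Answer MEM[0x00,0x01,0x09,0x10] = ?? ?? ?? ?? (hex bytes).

MEM[0x00,0x01,0x09,0x10] = f8 b7 f8 f8

D0: mem[0x00..0x07] <- [f8 b7 90 52 6f aa 5f 8c]
D1: mem[0x0c..0x0f] <- [f8 b7 90 52]
D2: mem[0x02..0x09] <- [b8 f8 b7 90 52 6f aa 5f]
D3: mem[0x09..0x0e] <- [f8 b7 90 52 6f aa]
D4: mem[0x11..0x12] <- [90 52]
D5: mem[0x0e..0x12] <- [6f aa f8 b7 90]
query mem[0x00]=0xf8, mem[0x01]=0xb7, mem[0x09]=0xf8, mem[0x10]=0xf8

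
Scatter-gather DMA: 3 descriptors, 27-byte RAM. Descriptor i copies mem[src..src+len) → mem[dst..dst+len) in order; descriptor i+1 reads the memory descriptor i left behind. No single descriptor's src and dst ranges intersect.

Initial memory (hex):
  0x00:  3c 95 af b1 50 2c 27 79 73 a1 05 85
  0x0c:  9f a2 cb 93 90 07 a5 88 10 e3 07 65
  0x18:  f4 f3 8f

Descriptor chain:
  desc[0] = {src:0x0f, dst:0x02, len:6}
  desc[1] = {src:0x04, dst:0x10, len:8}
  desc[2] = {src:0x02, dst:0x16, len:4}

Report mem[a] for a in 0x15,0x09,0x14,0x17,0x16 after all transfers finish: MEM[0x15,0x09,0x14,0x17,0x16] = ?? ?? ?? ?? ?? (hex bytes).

[0] 0x0f->0x02 len=6 : 93 90 07 a5 88 10
[1] 0x04->0x10 len=8 : 07 a5 88 10 73 a1 05 85
[2] 0x02->0x16 len=4 : 93 90 07 a5
query mem[0x15]=0xa1, mem[0x09]=0xa1, mem[0x14]=0x73, mem[0x17]=0x90, mem[0x16]=0x93

MEM[0x15,0x09,0x14,0x17,0x16] = a1 a1 73 90 93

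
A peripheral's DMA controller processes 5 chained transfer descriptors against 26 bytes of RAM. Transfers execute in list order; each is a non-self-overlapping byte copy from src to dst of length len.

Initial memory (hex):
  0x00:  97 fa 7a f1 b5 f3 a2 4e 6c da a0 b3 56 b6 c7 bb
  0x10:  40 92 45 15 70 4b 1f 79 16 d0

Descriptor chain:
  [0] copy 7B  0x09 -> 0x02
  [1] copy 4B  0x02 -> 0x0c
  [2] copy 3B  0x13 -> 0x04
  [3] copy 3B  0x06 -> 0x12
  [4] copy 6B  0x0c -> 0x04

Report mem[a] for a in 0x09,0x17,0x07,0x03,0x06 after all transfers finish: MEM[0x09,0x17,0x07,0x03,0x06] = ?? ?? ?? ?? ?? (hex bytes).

MEM[0x09,0x17,0x07,0x03,0x06] = 92 79 56 a0 b3

D0: mem[0x02..0x08] <- [da a0 b3 56 b6 c7 bb]
D1: mem[0x0c..0x0f] <- [da a0 b3 56]
D2: mem[0x04..0x06] <- [15 70 4b]
D3: mem[0x12..0x14] <- [4b c7 bb]
D4: mem[0x04..0x09] <- [da a0 b3 56 40 92]
query mem[0x09]=0x92, mem[0x17]=0x79, mem[0x07]=0x56, mem[0x03]=0xa0, mem[0x06]=0xb3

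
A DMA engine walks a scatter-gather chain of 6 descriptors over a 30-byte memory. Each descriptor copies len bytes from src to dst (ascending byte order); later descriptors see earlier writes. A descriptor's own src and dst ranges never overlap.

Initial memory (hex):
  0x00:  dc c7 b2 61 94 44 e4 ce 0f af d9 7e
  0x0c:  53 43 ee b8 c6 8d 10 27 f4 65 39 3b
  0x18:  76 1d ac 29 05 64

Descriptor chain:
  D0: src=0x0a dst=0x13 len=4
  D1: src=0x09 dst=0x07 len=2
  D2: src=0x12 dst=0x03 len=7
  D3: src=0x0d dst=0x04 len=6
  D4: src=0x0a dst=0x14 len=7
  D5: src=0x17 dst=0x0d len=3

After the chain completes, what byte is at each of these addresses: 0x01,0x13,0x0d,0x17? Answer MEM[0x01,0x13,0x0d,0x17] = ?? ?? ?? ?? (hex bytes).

MEM[0x01,0x13,0x0d,0x17] = c7 d9 43 43

  after D0: wrote 4B at 0x13 = d97e5343
  after D1: wrote 2B at 0x07 = afd9
  after D2: wrote 7B at 0x03 = 10d97e53433b76
  after D3: wrote 6B at 0x04 = 43eeb8c68d10
  after D4: wrote 7B at 0x14 = d97e5343eeb8c6
  after D5: wrote 3B at 0x0d = 43eeb8
query mem[0x01]=0xc7, mem[0x13]=0xd9, mem[0x0d]=0x43, mem[0x17]=0x43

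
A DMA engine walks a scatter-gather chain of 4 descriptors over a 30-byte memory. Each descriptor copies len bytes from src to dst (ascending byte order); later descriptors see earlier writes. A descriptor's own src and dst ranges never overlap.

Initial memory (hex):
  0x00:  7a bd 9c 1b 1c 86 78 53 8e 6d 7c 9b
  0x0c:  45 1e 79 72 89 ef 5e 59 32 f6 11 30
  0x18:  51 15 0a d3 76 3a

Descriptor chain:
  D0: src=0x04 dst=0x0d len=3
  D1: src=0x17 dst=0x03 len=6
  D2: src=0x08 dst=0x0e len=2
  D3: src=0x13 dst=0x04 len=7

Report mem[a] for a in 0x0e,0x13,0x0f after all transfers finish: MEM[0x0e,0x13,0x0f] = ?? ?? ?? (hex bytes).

MEM[0x0e,0x13,0x0f] = 76 59 6d

  after D0: wrote 3B at 0x0d = 1c8678
  after D1: wrote 6B at 0x03 = 3051150ad376
  after D2: wrote 2B at 0x0e = 766d
  after D3: wrote 7B at 0x04 = 5932f611305115
query mem[0x0e]=0x76, mem[0x13]=0x59, mem[0x0f]=0x6d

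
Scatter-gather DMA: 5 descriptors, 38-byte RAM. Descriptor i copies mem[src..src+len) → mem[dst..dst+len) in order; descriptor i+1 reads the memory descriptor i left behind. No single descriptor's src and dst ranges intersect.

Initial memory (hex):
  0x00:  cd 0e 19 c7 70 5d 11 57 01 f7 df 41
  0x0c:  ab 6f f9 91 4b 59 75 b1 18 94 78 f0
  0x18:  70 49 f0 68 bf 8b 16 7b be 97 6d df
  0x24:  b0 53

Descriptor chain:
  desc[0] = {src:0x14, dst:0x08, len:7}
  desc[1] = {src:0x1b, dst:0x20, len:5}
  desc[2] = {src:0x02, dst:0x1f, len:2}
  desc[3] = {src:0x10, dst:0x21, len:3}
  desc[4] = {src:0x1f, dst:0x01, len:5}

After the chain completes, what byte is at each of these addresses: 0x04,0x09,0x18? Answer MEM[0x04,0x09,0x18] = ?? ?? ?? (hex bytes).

  after D0: wrote 7B at 0x08 = 189478f07049f0
  after D1: wrote 5B at 0x20 = 68bf8b167b
  after D2: wrote 2B at 0x1f = 19c7
  after D3: wrote 3B at 0x21 = 4b5975
  after D4: wrote 5B at 0x01 = 19c74b5975
query mem[0x04]=0x59, mem[0x09]=0x94, mem[0x18]=0x70

MEM[0x04,0x09,0x18] = 59 94 70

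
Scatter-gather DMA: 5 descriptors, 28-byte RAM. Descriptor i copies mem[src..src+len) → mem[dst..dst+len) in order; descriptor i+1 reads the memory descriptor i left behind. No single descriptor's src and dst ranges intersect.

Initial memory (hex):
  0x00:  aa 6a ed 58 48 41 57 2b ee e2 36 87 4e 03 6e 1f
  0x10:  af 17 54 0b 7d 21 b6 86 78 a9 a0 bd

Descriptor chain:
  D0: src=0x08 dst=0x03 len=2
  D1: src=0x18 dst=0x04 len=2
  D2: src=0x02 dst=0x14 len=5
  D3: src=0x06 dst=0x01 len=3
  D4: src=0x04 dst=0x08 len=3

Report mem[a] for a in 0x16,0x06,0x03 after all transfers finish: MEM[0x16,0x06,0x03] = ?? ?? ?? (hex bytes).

MEM[0x16,0x06,0x03] = 78 57 ee

  after D0: wrote 2B at 0x03 = eee2
  after D1: wrote 2B at 0x04 = 78a9
  after D2: wrote 5B at 0x14 = edee78a957
  after D3: wrote 3B at 0x01 = 572bee
  after D4: wrote 3B at 0x08 = 78a957
query mem[0x16]=0x78, mem[0x06]=0x57, mem[0x03]=0xee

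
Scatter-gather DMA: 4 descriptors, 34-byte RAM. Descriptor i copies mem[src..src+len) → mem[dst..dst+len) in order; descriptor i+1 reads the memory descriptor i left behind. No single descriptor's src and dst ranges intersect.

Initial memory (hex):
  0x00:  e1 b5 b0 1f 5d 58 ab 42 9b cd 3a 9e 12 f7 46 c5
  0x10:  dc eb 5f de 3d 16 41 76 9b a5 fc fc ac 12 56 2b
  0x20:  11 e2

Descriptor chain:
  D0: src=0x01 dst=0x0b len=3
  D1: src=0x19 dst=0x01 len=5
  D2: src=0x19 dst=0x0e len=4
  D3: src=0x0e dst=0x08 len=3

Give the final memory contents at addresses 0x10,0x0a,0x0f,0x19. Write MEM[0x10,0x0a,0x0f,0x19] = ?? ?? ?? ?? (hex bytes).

MEM[0x10,0x0a,0x0f,0x19] = fc fc fc a5

  after D0: wrote 3B at 0x0b = b5b01f
  after D1: wrote 5B at 0x01 = a5fcfcac12
  after D2: wrote 4B at 0x0e = a5fcfcac
  after D3: wrote 3B at 0x08 = a5fcfc
query mem[0x10]=0xfc, mem[0x0a]=0xfc, mem[0x0f]=0xfc, mem[0x19]=0xa5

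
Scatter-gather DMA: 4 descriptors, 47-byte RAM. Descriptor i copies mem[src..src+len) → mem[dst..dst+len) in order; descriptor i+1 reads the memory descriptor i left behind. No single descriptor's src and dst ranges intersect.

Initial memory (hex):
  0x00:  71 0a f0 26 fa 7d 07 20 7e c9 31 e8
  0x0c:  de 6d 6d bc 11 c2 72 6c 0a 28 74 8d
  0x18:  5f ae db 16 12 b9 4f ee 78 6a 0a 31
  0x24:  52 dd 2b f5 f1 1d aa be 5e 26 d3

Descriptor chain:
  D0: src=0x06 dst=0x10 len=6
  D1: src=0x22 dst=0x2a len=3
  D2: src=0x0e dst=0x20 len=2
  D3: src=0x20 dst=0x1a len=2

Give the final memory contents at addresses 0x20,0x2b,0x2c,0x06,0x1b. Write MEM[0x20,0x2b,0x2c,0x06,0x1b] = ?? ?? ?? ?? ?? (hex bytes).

MEM[0x20,0x2b,0x2c,0x06,0x1b] = 6d 31 52 07 bc

  after D0: wrote 6B at 0x10 = 07207ec931e8
  after D1: wrote 3B at 0x2a = 0a3152
  after D2: wrote 2B at 0x20 = 6dbc
  after D3: wrote 2B at 0x1a = 6dbc
query mem[0x20]=0x6d, mem[0x2b]=0x31, mem[0x2c]=0x52, mem[0x06]=0x07, mem[0x1b]=0xbc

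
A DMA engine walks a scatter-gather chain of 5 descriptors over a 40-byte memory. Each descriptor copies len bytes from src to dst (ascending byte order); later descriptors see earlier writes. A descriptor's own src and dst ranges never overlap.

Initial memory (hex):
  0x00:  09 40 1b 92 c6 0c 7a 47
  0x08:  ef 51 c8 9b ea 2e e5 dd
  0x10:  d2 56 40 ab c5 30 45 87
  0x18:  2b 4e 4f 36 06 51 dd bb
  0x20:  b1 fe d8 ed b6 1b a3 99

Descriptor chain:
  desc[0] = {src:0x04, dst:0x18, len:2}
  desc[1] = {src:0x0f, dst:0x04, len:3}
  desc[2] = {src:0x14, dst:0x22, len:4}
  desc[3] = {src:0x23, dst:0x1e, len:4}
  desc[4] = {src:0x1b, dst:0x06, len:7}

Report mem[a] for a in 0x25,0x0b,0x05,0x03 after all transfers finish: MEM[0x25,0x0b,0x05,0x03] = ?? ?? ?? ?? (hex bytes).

#0 dst[0x18+2] := {0xc6,0x0c}
#1 dst[0x04+3] := {0xdd,0xd2,0x56}
#2 dst[0x22+4] := {0xc5,0x30,0x45,0x87}
#3 dst[0x1e+4] := {0x30,0x45,0x87,0xa3}
#4 dst[0x06+7] := {0x36,0x06,0x51,0x30,0x45,0x87,0xa3}
query mem[0x25]=0x87, mem[0x0b]=0x87, mem[0x05]=0xd2, mem[0x03]=0x92

MEM[0x25,0x0b,0x05,0x03] = 87 87 d2 92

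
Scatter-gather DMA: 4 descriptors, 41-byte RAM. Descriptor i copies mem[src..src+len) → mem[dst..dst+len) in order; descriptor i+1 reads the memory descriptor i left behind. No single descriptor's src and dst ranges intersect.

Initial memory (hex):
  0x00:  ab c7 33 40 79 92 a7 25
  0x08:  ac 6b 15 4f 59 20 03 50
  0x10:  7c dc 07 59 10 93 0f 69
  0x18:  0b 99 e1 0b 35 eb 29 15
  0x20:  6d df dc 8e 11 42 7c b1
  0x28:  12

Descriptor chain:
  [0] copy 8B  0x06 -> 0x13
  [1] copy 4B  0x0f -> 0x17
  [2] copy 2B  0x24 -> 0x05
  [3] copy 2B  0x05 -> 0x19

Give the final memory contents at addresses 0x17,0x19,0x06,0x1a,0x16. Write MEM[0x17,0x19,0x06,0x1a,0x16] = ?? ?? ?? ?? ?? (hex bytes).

#0 dst[0x13+8] := {0xa7,0x25,0xac,0x6b,0x15,0x4f,0x59,0x20}
#1 dst[0x17+4] := {0x50,0x7c,0xdc,0x07}
#2 dst[0x05+2] := {0x11,0x42}
#3 dst[0x19+2] := {0x11,0x42}
query mem[0x17]=0x50, mem[0x19]=0x11, mem[0x06]=0x42, mem[0x1a]=0x42, mem[0x16]=0x6b

MEM[0x17,0x19,0x06,0x1a,0x16] = 50 11 42 42 6b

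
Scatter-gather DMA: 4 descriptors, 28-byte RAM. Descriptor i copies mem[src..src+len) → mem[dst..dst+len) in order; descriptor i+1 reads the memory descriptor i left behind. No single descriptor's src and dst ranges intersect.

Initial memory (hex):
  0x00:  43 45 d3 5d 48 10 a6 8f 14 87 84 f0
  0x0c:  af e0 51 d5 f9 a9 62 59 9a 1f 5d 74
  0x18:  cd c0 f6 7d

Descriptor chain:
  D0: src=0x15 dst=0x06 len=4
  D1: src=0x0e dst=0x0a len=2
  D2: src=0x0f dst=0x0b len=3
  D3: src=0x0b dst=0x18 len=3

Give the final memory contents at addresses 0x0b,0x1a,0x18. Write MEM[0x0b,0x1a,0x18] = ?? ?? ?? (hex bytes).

MEM[0x0b,0x1a,0x18] = d5 a9 d5

D0: mem[0x06..0x09] <- [1f 5d 74 cd]
D1: mem[0x0a..0x0b] <- [51 d5]
D2: mem[0x0b..0x0d] <- [d5 f9 a9]
D3: mem[0x18..0x1a] <- [d5 f9 a9]
query mem[0x0b]=0xd5, mem[0x1a]=0xa9, mem[0x18]=0xd5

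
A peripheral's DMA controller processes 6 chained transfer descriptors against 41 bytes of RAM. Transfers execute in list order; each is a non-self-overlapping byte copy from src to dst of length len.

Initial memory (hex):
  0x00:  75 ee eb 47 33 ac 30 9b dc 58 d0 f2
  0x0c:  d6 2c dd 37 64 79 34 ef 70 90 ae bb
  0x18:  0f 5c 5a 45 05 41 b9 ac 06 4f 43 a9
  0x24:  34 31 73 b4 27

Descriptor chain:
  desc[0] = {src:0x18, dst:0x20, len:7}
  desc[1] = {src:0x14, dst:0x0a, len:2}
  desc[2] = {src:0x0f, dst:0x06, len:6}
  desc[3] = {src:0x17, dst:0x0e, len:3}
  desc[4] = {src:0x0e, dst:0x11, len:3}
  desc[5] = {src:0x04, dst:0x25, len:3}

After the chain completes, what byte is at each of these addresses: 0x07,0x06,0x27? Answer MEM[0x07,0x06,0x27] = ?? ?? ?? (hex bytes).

MEM[0x07,0x06,0x27] = 64 37 37

#0 dst[0x20+7] := {0x0f,0x5c,0x5a,0x45,0x05,0x41,0xb9}
#1 dst[0x0a+2] := {0x70,0x90}
#2 dst[0x06+6] := {0x37,0x64,0x79,0x34,0xef,0x70}
#3 dst[0x0e+3] := {0xbb,0x0f,0x5c}
#4 dst[0x11+3] := {0xbb,0x0f,0x5c}
#5 dst[0x25+3] := {0x33,0xac,0x37}
query mem[0x07]=0x64, mem[0x06]=0x37, mem[0x27]=0x37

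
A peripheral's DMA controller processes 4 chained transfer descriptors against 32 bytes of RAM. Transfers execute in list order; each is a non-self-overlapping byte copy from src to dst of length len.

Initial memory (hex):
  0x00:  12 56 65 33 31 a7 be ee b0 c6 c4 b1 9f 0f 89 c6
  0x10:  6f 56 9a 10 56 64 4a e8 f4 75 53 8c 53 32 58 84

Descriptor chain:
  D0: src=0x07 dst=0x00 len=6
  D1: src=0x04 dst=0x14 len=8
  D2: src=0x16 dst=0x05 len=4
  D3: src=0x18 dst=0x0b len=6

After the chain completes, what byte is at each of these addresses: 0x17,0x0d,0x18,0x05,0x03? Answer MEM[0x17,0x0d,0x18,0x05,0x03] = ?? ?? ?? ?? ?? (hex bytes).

MEM[0x17,0x0d,0x18,0x05,0x03] = ee c4 b0 be c4

[0] 0x07->0x00 len=6 : ee b0 c6 c4 b1 9f
[1] 0x04->0x14 len=8 : b1 9f be ee b0 c6 c4 b1
[2] 0x16->0x05 len=4 : be ee b0 c6
[3] 0x18->0x0b len=6 : b0 c6 c4 b1 53 32
query mem[0x17]=0xee, mem[0x0d]=0xc4, mem[0x18]=0xb0, mem[0x05]=0xbe, mem[0x03]=0xc4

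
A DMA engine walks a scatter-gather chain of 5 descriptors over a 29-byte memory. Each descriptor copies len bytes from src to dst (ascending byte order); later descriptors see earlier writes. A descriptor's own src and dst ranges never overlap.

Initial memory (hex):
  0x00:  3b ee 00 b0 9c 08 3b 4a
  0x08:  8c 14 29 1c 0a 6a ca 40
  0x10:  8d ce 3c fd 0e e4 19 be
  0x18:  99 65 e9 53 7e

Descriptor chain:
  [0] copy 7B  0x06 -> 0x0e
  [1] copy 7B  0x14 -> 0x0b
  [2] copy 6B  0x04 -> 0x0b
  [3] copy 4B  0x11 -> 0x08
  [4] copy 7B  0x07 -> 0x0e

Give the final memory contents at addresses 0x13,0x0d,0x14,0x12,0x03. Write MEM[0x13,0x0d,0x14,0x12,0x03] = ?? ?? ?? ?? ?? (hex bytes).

MEM[0x13,0x0d,0x14,0x12,0x03] = 08 3b 3b 0a b0

[0] 0x06->0x0e len=7 : 3b 4a 8c 14 29 1c 0a
[1] 0x14->0x0b len=7 : 0a e4 19 be 99 65 e9
[2] 0x04->0x0b len=6 : 9c 08 3b 4a 8c 14
[3] 0x11->0x08 len=4 : e9 29 1c 0a
[4] 0x07->0x0e len=7 : 4a e9 29 1c 0a 08 3b
query mem[0x13]=0x08, mem[0x0d]=0x3b, mem[0x14]=0x3b, mem[0x12]=0x0a, mem[0x03]=0xb0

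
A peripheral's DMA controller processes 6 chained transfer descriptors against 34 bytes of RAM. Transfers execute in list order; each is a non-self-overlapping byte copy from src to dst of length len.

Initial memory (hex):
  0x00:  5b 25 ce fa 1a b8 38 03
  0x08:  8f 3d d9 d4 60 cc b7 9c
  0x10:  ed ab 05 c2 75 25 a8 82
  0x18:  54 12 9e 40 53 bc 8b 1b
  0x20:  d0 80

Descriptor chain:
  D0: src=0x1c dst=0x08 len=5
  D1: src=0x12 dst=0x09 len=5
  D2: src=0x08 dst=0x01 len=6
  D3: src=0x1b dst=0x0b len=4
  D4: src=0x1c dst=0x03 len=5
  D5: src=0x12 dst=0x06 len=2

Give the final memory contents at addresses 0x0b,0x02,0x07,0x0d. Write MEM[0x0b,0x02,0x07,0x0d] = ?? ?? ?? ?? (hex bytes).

MEM[0x0b,0x02,0x07,0x0d] = 40 05 c2 bc

D0: mem[0x08..0x0c] <- [53 bc 8b 1b d0]
D1: mem[0x09..0x0d] <- [05 c2 75 25 a8]
D2: mem[0x01..0x06] <- [53 05 c2 75 25 a8]
D3: mem[0x0b..0x0e] <- [40 53 bc 8b]
D4: mem[0x03..0x07] <- [53 bc 8b 1b d0]
D5: mem[0x06..0x07] <- [05 c2]
query mem[0x0b]=0x40, mem[0x02]=0x05, mem[0x07]=0xc2, mem[0x0d]=0xbc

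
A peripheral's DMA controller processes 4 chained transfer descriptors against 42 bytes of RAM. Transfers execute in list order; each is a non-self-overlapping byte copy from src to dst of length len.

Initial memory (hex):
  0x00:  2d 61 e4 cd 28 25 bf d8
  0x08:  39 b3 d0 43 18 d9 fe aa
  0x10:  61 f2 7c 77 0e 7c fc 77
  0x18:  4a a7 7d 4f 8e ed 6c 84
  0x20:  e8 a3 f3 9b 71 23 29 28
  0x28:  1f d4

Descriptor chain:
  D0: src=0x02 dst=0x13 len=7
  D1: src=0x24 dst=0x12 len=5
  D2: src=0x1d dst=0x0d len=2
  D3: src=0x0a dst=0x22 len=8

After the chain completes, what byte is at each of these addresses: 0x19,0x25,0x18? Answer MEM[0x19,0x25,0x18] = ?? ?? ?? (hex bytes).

MEM[0x19,0x25,0x18] = 39 ed d8

#0 dst[0x13+7] := {0xe4,0xcd,0x28,0x25,0xbf,0xd8,0x39}
#1 dst[0x12+5] := {0x71,0x23,0x29,0x28,0x1f}
#2 dst[0x0d+2] := {0xed,0x6c}
#3 dst[0x22+8] := {0xd0,0x43,0x18,0xed,0x6c,0xaa,0x61,0xf2}
query mem[0x19]=0x39, mem[0x25]=0xed, mem[0x18]=0xd8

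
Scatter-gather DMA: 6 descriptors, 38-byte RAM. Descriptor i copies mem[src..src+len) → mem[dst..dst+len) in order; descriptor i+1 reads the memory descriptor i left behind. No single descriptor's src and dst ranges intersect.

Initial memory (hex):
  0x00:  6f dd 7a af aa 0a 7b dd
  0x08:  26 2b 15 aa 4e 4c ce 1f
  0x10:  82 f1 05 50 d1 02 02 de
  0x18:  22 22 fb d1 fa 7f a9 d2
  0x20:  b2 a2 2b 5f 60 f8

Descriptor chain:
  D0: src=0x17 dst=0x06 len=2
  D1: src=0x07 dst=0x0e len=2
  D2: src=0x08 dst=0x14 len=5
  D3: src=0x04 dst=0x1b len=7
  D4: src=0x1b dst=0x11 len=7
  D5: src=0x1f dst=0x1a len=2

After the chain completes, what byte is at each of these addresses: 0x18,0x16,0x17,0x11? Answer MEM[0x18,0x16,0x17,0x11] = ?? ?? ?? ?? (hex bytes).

#0 dst[0x06+2] := {0xde,0x22}
#1 dst[0x0e+2] := {0x22,0x26}
#2 dst[0x14+5] := {0x26,0x2b,0x15,0xaa,0x4e}
#3 dst[0x1b+7] := {0xaa,0x0a,0xde,0x22,0x26,0x2b,0x15}
#4 dst[0x11+7] := {0xaa,0x0a,0xde,0x22,0x26,0x2b,0x15}
#5 dst[0x1a+2] := {0x26,0x2b}
query mem[0x18]=0x4e, mem[0x16]=0x2b, mem[0x17]=0x15, mem[0x11]=0xaa

MEM[0x18,0x16,0x17,0x11] = 4e 2b 15 aa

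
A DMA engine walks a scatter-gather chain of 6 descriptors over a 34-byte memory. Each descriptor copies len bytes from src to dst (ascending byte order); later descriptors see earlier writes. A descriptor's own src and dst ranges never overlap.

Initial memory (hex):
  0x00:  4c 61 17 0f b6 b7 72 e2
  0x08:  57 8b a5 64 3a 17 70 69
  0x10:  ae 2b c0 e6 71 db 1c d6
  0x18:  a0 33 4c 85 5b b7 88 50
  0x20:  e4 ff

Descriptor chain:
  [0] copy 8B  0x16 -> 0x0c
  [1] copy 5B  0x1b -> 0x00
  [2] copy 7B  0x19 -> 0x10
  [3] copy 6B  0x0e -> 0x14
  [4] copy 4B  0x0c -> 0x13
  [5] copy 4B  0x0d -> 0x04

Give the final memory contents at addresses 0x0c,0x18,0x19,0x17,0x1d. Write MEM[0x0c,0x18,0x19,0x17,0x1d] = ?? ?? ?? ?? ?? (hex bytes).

  after D0: wrote 8B at 0x0c = 1cd6a0334c855bb7
  after D1: wrote 5B at 0x00 = 855bb78850
  after D2: wrote 7B at 0x10 = 334c855bb78850
  after D3: wrote 6B at 0x14 = a033334c855b
  after D4: wrote 4B at 0x13 = 1cd6a033
  after D5: wrote 4B at 0x04 = d6a03333
query mem[0x0c]=0x1c, mem[0x18]=0x85, mem[0x19]=0x5b, mem[0x17]=0x4c, mem[0x1d]=0xb7

MEM[0x0c,0x18,0x19,0x17,0x1d] = 1c 85 5b 4c b7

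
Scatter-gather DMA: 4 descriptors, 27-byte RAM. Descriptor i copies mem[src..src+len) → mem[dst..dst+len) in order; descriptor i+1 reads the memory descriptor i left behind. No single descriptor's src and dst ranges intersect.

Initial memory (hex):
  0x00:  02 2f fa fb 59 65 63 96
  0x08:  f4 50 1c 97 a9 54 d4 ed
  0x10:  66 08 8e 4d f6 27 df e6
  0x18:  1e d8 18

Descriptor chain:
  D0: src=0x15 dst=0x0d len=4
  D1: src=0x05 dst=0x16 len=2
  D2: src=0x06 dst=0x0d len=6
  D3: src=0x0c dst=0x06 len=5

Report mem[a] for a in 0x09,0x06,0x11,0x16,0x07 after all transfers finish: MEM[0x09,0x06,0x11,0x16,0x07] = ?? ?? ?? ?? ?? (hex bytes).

[0] 0x15->0x0d len=4 : 27 df e6 1e
[1] 0x05->0x16 len=2 : 65 63
[2] 0x06->0x0d len=6 : 63 96 f4 50 1c 97
[3] 0x0c->0x06 len=5 : a9 63 96 f4 50
query mem[0x09]=0xf4, mem[0x06]=0xa9, mem[0x11]=0x1c, mem[0x16]=0x65, mem[0x07]=0x63

MEM[0x09,0x06,0x11,0x16,0x07] = f4 a9 1c 65 63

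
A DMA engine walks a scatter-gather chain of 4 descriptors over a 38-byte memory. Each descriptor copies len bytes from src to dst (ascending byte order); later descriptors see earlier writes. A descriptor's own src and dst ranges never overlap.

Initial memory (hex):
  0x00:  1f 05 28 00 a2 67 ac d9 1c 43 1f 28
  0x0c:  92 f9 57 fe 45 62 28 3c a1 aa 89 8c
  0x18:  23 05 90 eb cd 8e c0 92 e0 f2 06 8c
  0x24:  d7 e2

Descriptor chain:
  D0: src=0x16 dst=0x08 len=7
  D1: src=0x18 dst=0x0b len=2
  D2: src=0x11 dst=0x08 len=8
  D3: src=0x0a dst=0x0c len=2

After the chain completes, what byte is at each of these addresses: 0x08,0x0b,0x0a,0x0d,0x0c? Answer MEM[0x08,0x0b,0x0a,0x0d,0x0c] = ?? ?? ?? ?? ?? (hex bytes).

MEM[0x08,0x0b,0x0a,0x0d,0x0c] = 62 a1 3c a1 3c

#0 dst[0x08+7] := {0x89,0x8c,0x23,0x05,0x90,0xeb,0xcd}
#1 dst[0x0b+2] := {0x23,0x05}
#2 dst[0x08+8] := {0x62,0x28,0x3c,0xa1,0xaa,0x89,0x8c,0x23}
#3 dst[0x0c+2] := {0x3c,0xa1}
query mem[0x08]=0x62, mem[0x0b]=0xa1, mem[0x0a]=0x3c, mem[0x0d]=0xa1, mem[0x0c]=0x3c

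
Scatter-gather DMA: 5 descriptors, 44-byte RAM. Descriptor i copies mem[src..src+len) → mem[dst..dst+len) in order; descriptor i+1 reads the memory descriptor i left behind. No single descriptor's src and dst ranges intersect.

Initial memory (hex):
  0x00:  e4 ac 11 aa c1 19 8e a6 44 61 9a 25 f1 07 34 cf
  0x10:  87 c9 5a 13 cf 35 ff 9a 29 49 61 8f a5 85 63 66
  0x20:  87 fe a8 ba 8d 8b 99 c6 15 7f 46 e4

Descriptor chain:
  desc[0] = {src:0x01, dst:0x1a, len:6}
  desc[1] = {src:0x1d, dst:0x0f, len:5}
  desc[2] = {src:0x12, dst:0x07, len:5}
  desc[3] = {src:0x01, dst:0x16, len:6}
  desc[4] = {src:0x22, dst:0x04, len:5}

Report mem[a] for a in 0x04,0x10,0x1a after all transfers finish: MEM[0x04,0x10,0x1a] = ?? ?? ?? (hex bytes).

MEM[0x04,0x10,0x1a] = a8 19 19

[0] 0x01->0x1a len=6 : ac 11 aa c1 19 8e
[1] 0x1d->0x0f len=5 : c1 19 8e 87 fe
[2] 0x12->0x07 len=5 : 87 fe cf 35 ff
[3] 0x01->0x16 len=6 : ac 11 aa c1 19 8e
[4] 0x22->0x04 len=5 : a8 ba 8d 8b 99
query mem[0x04]=0xa8, mem[0x10]=0x19, mem[0x1a]=0x19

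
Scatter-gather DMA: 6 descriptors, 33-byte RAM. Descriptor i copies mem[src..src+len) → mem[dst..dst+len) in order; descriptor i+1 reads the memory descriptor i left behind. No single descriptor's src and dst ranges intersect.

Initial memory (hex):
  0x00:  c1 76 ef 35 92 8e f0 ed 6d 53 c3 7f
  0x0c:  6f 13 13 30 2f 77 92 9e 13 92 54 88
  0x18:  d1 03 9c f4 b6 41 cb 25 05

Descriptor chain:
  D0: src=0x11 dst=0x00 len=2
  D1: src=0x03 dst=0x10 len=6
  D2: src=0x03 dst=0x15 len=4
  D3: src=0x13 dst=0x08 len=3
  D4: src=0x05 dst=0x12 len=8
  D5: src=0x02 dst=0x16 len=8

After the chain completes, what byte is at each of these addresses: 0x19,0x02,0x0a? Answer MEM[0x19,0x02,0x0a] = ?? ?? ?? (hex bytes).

  after D0: wrote 2B at 0x00 = 7792
  after D1: wrote 6B at 0x10 = 35928ef0ed6d
  after D2: wrote 4B at 0x15 = 35928ef0
  after D3: wrote 3B at 0x08 = f0ed35
  after D4: wrote 8B at 0x12 = 8ef0edf0ed357f6f
  after D5: wrote 8B at 0x16 = ef35928ef0edf0ed
query mem[0x19]=0x8e, mem[0x02]=0xef, mem[0x0a]=0x35

MEM[0x19,0x02,0x0a] = 8e ef 35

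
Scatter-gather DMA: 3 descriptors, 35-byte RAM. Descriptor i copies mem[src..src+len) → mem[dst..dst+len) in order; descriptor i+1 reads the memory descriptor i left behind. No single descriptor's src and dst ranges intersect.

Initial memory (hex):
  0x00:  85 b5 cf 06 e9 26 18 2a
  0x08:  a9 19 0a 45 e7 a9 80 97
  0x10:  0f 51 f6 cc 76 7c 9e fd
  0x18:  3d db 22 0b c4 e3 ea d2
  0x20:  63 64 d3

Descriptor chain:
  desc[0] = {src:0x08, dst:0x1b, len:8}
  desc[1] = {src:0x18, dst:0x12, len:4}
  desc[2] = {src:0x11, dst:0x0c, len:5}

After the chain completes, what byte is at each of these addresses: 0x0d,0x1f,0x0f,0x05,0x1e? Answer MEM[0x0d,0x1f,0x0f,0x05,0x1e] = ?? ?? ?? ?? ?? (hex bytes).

MEM[0x0d,0x1f,0x0f,0x05,0x1e] = 3d e7 22 26 45

  after D0: wrote 8B at 0x1b = a9190a45e7a98097
  after D1: wrote 4B at 0x12 = 3ddb22a9
  after D2: wrote 5B at 0x0c = 513ddb22a9
query mem[0x0d]=0x3d, mem[0x1f]=0xe7, mem[0x0f]=0x22, mem[0x05]=0x26, mem[0x1e]=0x45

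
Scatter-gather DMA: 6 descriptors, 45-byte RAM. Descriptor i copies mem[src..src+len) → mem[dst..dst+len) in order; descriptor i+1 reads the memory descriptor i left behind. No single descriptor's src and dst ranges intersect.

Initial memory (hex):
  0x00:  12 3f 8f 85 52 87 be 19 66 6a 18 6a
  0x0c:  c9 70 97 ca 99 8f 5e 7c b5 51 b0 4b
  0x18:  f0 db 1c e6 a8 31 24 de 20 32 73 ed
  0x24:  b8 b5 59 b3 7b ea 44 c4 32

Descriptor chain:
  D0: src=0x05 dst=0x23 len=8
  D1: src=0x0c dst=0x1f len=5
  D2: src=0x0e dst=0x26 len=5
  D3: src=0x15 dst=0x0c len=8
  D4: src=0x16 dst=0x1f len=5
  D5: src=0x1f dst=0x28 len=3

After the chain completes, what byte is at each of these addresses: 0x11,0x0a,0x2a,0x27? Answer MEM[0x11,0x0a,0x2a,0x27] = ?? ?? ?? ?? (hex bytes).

D0: mem[0x23..0x2a] <- [87 be 19 66 6a 18 6a c9]
D1: mem[0x1f..0x23] <- [c9 70 97 ca 99]
D2: mem[0x26..0x2a] <- [97 ca 99 8f 5e]
D3: mem[0x0c..0x13] <- [51 b0 4b f0 db 1c e6 a8]
D4: mem[0x1f..0x23] <- [b0 4b f0 db 1c]
D5: mem[0x28..0x2a] <- [b0 4b f0]
query mem[0x11]=0x1c, mem[0x0a]=0x18, mem[0x2a]=0xf0, mem[0x27]=0xca

MEM[0x11,0x0a,0x2a,0x27] = 1c 18 f0 ca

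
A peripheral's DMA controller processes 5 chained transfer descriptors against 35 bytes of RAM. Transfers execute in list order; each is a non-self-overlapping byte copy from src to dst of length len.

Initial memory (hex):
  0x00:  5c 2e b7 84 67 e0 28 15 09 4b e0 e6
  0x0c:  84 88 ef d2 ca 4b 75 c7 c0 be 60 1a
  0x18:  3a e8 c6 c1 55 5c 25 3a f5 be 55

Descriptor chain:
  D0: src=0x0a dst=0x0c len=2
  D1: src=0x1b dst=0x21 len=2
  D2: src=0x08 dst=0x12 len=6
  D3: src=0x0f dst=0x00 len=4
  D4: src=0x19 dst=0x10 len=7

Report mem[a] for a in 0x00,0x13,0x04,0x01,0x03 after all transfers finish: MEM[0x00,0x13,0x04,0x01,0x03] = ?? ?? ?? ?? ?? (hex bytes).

MEM[0x00,0x13,0x04,0x01,0x03] = d2 55 67 ca 09

[0] 0x0a->0x0c len=2 : e0 e6
[1] 0x1b->0x21 len=2 : c1 55
[2] 0x08->0x12 len=6 : 09 4b e0 e6 e0 e6
[3] 0x0f->0x00 len=4 : d2 ca 4b 09
[4] 0x19->0x10 len=7 : e8 c6 c1 55 5c 25 3a
query mem[0x00]=0xd2, mem[0x13]=0x55, mem[0x04]=0x67, mem[0x01]=0xca, mem[0x03]=0x09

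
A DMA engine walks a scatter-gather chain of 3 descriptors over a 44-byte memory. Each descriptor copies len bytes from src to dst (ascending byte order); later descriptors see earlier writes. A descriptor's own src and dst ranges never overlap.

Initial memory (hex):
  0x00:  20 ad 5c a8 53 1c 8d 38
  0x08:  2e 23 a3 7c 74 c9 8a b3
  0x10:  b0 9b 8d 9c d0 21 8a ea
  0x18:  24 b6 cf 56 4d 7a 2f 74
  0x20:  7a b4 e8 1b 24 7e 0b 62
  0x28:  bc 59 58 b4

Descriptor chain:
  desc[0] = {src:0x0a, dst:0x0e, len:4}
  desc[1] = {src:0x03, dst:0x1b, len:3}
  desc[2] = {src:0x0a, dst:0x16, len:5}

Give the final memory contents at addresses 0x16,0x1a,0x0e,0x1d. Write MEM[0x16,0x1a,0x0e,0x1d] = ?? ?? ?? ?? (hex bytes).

MEM[0x16,0x1a,0x0e,0x1d] = a3 a3 a3 1c

#0 dst[0x0e+4] := {0xa3,0x7c,0x74,0xc9}
#1 dst[0x1b+3] := {0xa8,0x53,0x1c}
#2 dst[0x16+5] := {0xa3,0x7c,0x74,0xc9,0xa3}
query mem[0x16]=0xa3, mem[0x1a]=0xa3, mem[0x0e]=0xa3, mem[0x1d]=0x1c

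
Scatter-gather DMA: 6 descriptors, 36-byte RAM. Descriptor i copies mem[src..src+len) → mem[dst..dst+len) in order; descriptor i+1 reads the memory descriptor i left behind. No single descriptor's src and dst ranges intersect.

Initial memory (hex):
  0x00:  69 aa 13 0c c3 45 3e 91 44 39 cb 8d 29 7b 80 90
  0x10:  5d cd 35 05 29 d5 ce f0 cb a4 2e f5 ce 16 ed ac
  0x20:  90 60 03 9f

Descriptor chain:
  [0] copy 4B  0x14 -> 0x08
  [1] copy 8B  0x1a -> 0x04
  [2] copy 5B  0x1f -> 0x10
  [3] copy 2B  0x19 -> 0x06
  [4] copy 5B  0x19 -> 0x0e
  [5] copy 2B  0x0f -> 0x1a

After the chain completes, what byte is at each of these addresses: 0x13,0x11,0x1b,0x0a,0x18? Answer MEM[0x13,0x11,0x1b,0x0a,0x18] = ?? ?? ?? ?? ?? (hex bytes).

[0] 0x14->0x08 len=4 : 29 d5 ce f0
[1] 0x1a->0x04 len=8 : 2e f5 ce 16 ed ac 90 60
[2] 0x1f->0x10 len=5 : ac 90 60 03 9f
[3] 0x19->0x06 len=2 : a4 2e
[4] 0x19->0x0e len=5 : a4 2e f5 ce 16
[5] 0x0f->0x1a len=2 : 2e f5
query mem[0x13]=0x03, mem[0x11]=0xce, mem[0x1b]=0xf5, mem[0x0a]=0x90, mem[0x18]=0xcb

MEM[0x13,0x11,0x1b,0x0a,0x18] = 03 ce f5 90 cb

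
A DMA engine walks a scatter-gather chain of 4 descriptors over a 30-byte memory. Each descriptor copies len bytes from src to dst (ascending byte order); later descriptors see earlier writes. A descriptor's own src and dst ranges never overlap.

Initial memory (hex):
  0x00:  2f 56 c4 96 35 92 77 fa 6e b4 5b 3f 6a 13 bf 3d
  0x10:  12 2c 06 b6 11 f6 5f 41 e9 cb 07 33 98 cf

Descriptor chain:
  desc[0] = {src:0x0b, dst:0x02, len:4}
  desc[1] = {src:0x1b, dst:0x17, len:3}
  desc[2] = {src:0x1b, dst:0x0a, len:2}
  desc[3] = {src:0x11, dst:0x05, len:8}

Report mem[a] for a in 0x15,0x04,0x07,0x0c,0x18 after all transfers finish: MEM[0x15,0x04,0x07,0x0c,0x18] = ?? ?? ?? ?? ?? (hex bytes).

[0] 0x0b->0x02 len=4 : 3f 6a 13 bf
[1] 0x1b->0x17 len=3 : 33 98 cf
[2] 0x1b->0x0a len=2 : 33 98
[3] 0x11->0x05 len=8 : 2c 06 b6 11 f6 5f 33 98
query mem[0x15]=0xf6, mem[0x04]=0x13, mem[0x07]=0xb6, mem[0x0c]=0x98, mem[0x18]=0x98

MEM[0x15,0x04,0x07,0x0c,0x18] = f6 13 b6 98 98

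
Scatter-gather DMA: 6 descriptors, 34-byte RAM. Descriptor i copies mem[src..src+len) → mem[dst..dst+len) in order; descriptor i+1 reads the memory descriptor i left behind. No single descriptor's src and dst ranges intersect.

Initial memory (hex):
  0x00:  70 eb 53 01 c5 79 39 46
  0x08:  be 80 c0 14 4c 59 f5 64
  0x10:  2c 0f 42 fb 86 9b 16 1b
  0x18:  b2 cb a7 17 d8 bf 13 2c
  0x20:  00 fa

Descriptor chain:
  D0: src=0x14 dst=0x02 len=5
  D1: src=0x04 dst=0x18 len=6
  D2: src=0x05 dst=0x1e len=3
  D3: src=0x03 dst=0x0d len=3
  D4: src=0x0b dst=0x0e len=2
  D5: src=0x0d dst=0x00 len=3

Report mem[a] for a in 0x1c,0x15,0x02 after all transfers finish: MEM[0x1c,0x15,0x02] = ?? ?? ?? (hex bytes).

MEM[0x1c,0x15,0x02] = be 9b 4c

[0] 0x14->0x02 len=5 : 86 9b 16 1b b2
[1] 0x04->0x18 len=6 : 16 1b b2 46 be 80
[2] 0x05->0x1e len=3 : 1b b2 46
[3] 0x03->0x0d len=3 : 9b 16 1b
[4] 0x0b->0x0e len=2 : 14 4c
[5] 0x0d->0x00 len=3 : 9b 14 4c
query mem[0x1c]=0xbe, mem[0x15]=0x9b, mem[0x02]=0x4c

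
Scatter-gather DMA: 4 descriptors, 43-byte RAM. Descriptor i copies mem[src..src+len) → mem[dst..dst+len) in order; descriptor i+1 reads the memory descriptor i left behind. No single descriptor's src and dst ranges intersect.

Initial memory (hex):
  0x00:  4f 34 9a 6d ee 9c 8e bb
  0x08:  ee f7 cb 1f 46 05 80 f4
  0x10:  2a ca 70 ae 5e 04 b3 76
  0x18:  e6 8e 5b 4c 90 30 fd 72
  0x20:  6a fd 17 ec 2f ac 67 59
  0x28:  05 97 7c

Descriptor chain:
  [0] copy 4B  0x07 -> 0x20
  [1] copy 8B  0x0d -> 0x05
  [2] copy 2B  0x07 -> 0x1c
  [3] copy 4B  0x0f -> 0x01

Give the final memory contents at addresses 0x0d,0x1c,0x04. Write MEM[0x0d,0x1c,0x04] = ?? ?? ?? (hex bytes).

  after D0: wrote 4B at 0x20 = bbeef7cb
  after D1: wrote 8B at 0x05 = 0580f42aca70ae5e
  after D2: wrote 2B at 0x1c = f42a
  after D3: wrote 4B at 0x01 = f42aca70
query mem[0x0d]=0x05, mem[0x1c]=0xf4, mem[0x04]=0x70

MEM[0x0d,0x1c,0x04] = 05 f4 70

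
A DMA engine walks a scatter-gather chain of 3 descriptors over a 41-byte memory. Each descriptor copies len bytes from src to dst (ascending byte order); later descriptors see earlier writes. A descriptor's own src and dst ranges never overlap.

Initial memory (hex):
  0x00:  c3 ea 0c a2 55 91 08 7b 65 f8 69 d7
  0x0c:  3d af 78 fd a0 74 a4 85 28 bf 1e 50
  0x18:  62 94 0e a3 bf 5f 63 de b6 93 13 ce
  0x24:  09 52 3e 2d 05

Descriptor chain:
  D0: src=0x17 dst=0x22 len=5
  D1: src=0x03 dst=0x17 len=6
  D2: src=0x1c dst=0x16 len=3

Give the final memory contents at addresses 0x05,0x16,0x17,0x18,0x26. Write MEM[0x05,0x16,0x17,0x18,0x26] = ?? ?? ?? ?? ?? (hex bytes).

MEM[0x05,0x16,0x17,0x18,0x26] = 91 65 5f 63 a3

[0] 0x17->0x22 len=5 : 50 62 94 0e a3
[1] 0x03->0x17 len=6 : a2 55 91 08 7b 65
[2] 0x1c->0x16 len=3 : 65 5f 63
query mem[0x05]=0x91, mem[0x16]=0x65, mem[0x17]=0x5f, mem[0x18]=0x63, mem[0x26]=0xa3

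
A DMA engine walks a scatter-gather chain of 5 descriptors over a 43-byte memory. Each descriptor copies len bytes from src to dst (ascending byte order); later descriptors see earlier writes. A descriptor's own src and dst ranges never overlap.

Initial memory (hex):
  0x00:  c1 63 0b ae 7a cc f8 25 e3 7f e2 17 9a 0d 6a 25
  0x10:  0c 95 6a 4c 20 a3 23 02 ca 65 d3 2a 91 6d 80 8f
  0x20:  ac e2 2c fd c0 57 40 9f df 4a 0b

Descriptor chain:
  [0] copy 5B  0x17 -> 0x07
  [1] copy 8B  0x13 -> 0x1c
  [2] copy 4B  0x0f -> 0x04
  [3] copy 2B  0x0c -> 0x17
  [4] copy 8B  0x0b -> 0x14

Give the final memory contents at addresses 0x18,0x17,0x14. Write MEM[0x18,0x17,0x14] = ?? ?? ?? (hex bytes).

#0 dst[0x07+5] := {0x02,0xca,0x65,0xd3,0x2a}
#1 dst[0x1c+8] := {0x4c,0x20,0xa3,0x23,0x02,0xca,0x65,0xd3}
#2 dst[0x04+4] := {0x25,0x0c,0x95,0x6a}
#3 dst[0x17+2] := {0x9a,0x0d}
#4 dst[0x14+8] := {0x2a,0x9a,0x0d,0x6a,0x25,0x0c,0x95,0x6a}
query mem[0x18]=0x25, mem[0x17]=0x6a, mem[0x14]=0x2a

MEM[0x18,0x17,0x14] = 25 6a 2a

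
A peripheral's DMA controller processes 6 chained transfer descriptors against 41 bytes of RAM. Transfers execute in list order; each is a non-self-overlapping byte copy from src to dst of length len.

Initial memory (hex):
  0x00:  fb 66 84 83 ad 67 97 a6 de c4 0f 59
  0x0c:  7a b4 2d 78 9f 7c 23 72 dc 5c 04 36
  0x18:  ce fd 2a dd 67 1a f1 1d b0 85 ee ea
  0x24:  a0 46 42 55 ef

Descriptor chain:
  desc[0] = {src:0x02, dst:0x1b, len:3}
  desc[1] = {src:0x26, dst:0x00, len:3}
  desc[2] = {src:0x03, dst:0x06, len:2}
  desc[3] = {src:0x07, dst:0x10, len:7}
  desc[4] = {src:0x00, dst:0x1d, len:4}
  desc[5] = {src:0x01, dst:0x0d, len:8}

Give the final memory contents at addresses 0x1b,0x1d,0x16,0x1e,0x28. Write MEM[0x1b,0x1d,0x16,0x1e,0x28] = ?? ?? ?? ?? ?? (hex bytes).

  after D0: wrote 3B at 0x1b = 8483ad
  after D1: wrote 3B at 0x00 = 4255ef
  after D2: wrote 2B at 0x06 = 83ad
  after D3: wrote 7B at 0x10 = addec40f597ab4
  after D4: wrote 4B at 0x1d = 4255ef83
  after D5: wrote 8B at 0x0d = 55ef83ad6783adde
query mem[0x1b]=0x84, mem[0x1d]=0x42, mem[0x16]=0xb4, mem[0x1e]=0x55, mem[0x28]=0xef

MEM[0x1b,0x1d,0x16,0x1e,0x28] = 84 42 b4 55 ef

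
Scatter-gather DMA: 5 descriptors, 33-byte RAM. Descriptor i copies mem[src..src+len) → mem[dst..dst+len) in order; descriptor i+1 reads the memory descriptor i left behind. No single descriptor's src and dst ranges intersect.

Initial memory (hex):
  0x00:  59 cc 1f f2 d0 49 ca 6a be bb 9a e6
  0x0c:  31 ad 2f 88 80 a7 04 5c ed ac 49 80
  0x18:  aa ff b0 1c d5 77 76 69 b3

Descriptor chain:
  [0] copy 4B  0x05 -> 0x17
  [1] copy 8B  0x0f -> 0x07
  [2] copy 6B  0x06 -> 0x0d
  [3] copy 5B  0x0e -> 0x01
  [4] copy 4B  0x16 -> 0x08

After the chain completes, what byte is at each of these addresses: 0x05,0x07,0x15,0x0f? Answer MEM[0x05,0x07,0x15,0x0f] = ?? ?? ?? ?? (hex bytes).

[0] 0x05->0x17 len=4 : 49 ca 6a be
[1] 0x0f->0x07 len=8 : 88 80 a7 04 5c ed ac 49
[2] 0x06->0x0d len=6 : ca 88 80 a7 04 5c
[3] 0x0e->0x01 len=5 : 88 80 a7 04 5c
[4] 0x16->0x08 len=4 : 49 49 ca 6a
query mem[0x05]=0x5c, mem[0x07]=0x88, mem[0x15]=0xac, mem[0x0f]=0x80

MEM[0x05,0x07,0x15,0x0f] = 5c 88 ac 80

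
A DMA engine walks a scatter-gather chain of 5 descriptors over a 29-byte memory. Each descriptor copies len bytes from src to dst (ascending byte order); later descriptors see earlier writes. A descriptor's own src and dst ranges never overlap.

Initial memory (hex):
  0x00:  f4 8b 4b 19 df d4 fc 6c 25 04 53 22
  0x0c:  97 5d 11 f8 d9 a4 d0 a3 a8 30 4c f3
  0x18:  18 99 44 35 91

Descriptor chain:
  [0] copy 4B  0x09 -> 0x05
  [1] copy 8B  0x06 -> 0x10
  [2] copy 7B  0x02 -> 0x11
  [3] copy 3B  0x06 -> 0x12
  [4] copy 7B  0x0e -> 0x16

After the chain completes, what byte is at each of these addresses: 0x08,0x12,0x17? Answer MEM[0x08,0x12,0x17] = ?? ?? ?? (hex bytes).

MEM[0x08,0x12,0x17] = 97 53 f8

#0 dst[0x05+4] := {0x04,0x53,0x22,0x97}
#1 dst[0x10+8] := {0x53,0x22,0x97,0x04,0x53,0x22,0x97,0x5d}
#2 dst[0x11+7] := {0x4b,0x19,0xdf,0x04,0x53,0x22,0x97}
#3 dst[0x12+3] := {0x53,0x22,0x97}
#4 dst[0x16+7] := {0x11,0xf8,0x53,0x4b,0x53,0x22,0x97}
query mem[0x08]=0x97, mem[0x12]=0x53, mem[0x17]=0xf8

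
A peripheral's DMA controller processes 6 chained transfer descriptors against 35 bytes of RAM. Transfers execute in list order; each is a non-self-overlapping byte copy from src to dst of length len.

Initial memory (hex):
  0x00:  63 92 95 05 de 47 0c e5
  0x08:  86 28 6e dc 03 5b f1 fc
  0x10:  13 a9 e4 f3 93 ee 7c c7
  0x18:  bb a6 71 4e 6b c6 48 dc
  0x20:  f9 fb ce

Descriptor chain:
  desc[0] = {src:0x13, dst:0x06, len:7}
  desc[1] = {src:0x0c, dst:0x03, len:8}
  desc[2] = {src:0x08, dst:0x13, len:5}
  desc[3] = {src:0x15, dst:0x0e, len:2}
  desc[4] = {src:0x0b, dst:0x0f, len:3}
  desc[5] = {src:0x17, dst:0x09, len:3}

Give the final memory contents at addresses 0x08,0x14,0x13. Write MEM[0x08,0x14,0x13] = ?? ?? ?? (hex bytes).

D0: mem[0x06..0x0c] <- [f3 93 ee 7c c7 bb a6]
D1: mem[0x03..0x0a] <- [a6 5b f1 fc 13 a9 e4 f3]
D2: mem[0x13..0x17] <- [a9 e4 f3 bb a6]
D3: mem[0x0e..0x0f] <- [f3 bb]
D4: mem[0x0f..0x11] <- [bb a6 5b]
D5: mem[0x09..0x0b] <- [a6 bb a6]
query mem[0x08]=0xa9, mem[0x14]=0xe4, mem[0x13]=0xa9

MEM[0x08,0x14,0x13] = a9 e4 a9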